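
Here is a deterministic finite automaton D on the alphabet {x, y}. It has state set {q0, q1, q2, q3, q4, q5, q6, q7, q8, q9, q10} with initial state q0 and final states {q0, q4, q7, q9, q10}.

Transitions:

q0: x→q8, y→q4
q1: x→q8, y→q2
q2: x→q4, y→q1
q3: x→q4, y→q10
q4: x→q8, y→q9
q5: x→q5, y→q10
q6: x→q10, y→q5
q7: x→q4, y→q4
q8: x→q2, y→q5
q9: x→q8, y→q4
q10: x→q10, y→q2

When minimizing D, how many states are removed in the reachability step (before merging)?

3

Starting at q0 and following transitions, the reachable set is {q0, q1, q2, q4, q5, q8, q9, q10}. That leaves q3, q6, q7 unreachable — 3 in total.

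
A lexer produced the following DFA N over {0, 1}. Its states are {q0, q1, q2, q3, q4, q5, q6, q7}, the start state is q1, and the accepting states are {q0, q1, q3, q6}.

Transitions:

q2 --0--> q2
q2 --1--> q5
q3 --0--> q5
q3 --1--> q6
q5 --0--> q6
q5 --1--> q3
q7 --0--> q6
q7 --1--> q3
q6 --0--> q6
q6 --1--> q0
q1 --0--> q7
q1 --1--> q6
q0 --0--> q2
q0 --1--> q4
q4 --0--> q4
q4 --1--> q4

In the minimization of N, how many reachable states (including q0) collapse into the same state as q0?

1

All states are reachable from the start state.
P0 = {q0,q1,q3,q6} | {q2,q4,q5,q7}.
Refine {q0,q1,q3,q6} on symbol 0: members go to different blocks, giving {q0,q1,q3} and {q6}.
Refine {q0,q1,q3} on symbol 1: members go to different blocks, giving {q1,q3} and {q0}.
On input 0, block {q2,q4,q5,q7} splits into {q2,q4} and {q5,q7}.
Split {q2,q4} by δ(·,1) → {q2} and {q4}.
The partition is now stable with 6 blocks: {q1,q3} | {q2} | {q6} | {q0} | {q5,q7} | {q4}.
The equivalence class containing q0 is {q0}, of size 1.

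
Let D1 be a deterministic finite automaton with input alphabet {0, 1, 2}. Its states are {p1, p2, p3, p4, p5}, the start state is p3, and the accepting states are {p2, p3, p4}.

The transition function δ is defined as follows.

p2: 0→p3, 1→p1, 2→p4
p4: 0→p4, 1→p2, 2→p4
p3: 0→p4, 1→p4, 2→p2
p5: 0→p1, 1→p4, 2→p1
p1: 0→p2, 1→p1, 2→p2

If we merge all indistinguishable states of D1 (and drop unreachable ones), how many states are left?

States {p5} cannot be reached from the start state, so discard them.
Start with accepting vs non-accepting: {p2,p3,p4} | {p1}.
Refine {p2,p3,p4} on symbol 1: members go to different blocks, giving {p3,p4} and {p2}.
Refine {p3,p4} on symbol 1: members go to different blocks, giving {p3} and {p4}.
No further refinement is possible. Final partition (4 blocks): {p3} | {p1} | {p2} | {p4}.

4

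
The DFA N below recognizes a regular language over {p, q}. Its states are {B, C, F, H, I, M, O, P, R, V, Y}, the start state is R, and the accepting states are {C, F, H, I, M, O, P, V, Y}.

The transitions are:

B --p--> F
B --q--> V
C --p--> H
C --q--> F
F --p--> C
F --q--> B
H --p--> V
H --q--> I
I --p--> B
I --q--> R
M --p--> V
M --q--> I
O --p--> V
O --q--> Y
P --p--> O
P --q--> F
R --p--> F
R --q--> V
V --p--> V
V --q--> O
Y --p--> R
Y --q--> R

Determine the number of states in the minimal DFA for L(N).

First remove the unreachable states {M,P}; 9 states remain.
P0 = {C,F,H,I,O,V,Y} | {B,R}.
Refine {C,F,H,I,O,V,Y} on symbol p: members go to different blocks, giving {C,F,H,O,V} and {I,Y}.
Refine {C,F,H,O,V} on symbol q: members go to different blocks, giving {H,O} and {C,V} and {F}.
Split {C,V} by δ(·,p) → {C} and {V}.
The partition is now stable with 6 blocks: {H,O} | {B,R} | {I,Y} | {C} | {F} | {V}.

6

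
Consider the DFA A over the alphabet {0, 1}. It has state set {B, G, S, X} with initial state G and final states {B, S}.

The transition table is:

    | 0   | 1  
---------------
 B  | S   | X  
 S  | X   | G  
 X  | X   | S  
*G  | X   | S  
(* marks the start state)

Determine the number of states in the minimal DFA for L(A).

States {B} cannot be reached from the start state, so discard them.
P0 = {S} | {G,X}.
The partition is now stable with 2 blocks: {S} | {G,X}.

2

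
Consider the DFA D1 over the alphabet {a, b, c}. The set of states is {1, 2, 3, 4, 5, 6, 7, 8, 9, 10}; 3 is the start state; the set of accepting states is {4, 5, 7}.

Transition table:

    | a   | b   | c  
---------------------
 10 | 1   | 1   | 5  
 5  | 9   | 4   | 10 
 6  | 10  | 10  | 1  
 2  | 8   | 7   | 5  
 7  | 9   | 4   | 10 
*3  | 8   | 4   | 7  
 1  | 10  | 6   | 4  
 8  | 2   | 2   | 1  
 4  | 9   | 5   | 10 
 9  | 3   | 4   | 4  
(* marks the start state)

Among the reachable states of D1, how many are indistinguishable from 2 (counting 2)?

2

Every state is reachable, so we keep all 10.
P0 = {4,5,7} | {1,2,3,6,8,9,10}.
On input b, block {1,2,3,6,8,9,10} splits into {1,6,8,10} and {2,3,9}.
Split {1,6,8,10} by δ(·,a) → {1,6,10} and {8}.
Split {1,6,10} by δ(·,c) → {1,10} and {6}.
Split {1,10} by δ(·,b) → {1} and {10}.
Split {2,3,9} by δ(·,a) → {2,3} and {9}.
No further refinement is possible. Final partition (7 blocks): {4,5,7} | {1} | {2,3} | {8} | {6} | {10} | {9}.
State 2 belongs to the block {2,3}, which has 2 states.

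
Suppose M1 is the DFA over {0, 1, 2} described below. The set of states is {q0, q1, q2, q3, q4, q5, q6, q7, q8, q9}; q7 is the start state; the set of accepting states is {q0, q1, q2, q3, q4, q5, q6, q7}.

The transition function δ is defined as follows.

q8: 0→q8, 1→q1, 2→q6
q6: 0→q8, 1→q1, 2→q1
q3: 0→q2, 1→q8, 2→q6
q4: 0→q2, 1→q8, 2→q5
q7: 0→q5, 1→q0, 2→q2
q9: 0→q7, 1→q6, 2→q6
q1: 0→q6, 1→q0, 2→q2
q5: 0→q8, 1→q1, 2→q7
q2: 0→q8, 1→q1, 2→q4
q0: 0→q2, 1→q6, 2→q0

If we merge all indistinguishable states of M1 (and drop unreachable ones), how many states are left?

Reachable states from the start: {q0,q1,q2,q4,q5,q6,q7,q8}. Unreachable: {q3,q9} — drop them.
P0 = {q0,q1,q2,q4,q5,q6,q7} | {q8}.
On input 0, block {q0,q1,q2,q4,q5,q6,q7} splits into {q0,q1,q4,q7} and {q2,q5,q6}.
Split {q0,q1,q4,q7} by δ(·,1) → {q1,q7} and {q0} and {q4}.
Split {q2,q5,q6} by δ(·,2) → {q5,q6} and {q2}.
The partition is now stable with 6 blocks: {q1,q7} | {q8} | {q5,q6} | {q0} | {q4} | {q2}.

6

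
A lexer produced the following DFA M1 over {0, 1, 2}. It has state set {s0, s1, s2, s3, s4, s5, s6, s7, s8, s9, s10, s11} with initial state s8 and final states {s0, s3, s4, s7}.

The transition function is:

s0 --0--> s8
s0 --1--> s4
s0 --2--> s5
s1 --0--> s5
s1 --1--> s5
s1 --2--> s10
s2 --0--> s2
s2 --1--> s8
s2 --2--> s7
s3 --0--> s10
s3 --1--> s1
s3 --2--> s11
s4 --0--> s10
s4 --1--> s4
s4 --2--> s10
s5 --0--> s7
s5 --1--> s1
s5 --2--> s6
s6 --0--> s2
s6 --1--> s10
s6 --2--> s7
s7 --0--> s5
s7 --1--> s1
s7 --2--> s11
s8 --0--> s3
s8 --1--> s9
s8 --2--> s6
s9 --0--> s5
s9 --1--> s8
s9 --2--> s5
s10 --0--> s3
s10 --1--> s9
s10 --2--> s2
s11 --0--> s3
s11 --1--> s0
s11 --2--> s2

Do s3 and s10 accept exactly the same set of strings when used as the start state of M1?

No

Every state is reachable, so we keep all 12.
Initial partition by acceptance: {s0,s3,s4,s7} | {s1,s2,s5,s6,s8,s9,s10,s11}.
Refine {s0,s3,s4,s7} on symbol 1: members go to different blocks, giving {s0,s4} and {s3,s7}.
Refine {s1,s2,s5,s6,s8,s9,s10,s11} on symbol 0: members go to different blocks, giving {s1,s2,s6,s9} and {s5,s8,s10,s11}.
Refine {s1,s2,s6,s9} on symbol 0: members go to different blocks, giving {s1,s9} and {s2,s6}.
Refine {s5,s8,s10,s11} on symbol 1: members go to different blocks, giving {s5,s8,s10} and {s11}.
No further refinement is possible. Final partition (6 blocks): {s0,s4} | {s1,s9} | {s3,s7} | {s5,s8,s10} | {s2,s6} | {s11}.
s3 and s10 end up in different blocks, so they are distinguishable. For instance, the string 'ε' is accepted from only s3.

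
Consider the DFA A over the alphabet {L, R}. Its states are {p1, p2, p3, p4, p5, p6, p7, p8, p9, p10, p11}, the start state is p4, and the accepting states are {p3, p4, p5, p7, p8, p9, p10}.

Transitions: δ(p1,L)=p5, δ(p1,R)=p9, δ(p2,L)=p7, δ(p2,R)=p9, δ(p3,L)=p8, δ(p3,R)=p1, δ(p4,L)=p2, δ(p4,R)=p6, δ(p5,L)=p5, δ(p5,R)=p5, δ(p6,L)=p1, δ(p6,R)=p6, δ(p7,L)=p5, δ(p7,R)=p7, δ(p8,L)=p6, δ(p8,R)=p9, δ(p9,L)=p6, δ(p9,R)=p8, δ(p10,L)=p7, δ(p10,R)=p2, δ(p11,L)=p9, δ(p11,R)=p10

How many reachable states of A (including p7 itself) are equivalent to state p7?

First remove the unreachable states {p3,p10,p11}; 8 states remain.
P0 = {p4,p5,p7,p8,p9} | {p1,p2,p6}.
Split {p4,p5,p7,p8,p9} by δ(·,L) → {p4,p8,p9} and {p5,p7}.
Split {p4,p8,p9} by δ(·,R) → {p8,p9} and {p4}.
On input L, block {p1,p2,p6} splits into {p1,p2} and {p6}.
Stable partition: {p8,p9} | {p1,p2} | {p5,p7} | {p4} | {p6} — 5 equivalence classes.
The equivalence class containing p7 is {p5,p7}, of size 2.

2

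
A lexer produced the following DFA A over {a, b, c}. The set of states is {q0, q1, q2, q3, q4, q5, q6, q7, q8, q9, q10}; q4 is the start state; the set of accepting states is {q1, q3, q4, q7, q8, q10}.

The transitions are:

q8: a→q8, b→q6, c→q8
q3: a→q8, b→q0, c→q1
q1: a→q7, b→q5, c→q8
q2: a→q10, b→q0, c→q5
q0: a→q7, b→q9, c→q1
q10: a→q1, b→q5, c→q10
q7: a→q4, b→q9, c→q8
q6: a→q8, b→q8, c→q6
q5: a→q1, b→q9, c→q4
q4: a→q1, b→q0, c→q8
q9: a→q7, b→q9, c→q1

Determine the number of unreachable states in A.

3

BFS from q4 reaches {q0, q1, q4, q5, q6, q7, q8, q9}; the 3 state(s) q2, q3, q10 are never visited.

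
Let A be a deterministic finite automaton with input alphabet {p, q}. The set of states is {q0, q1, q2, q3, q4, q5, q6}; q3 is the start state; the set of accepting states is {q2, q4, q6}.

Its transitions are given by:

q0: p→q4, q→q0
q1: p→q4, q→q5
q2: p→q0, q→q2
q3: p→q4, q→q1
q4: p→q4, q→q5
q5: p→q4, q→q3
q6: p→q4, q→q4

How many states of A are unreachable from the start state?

3

Starting at q3 and following transitions, the reachable set is {q1, q3, q4, q5}. That leaves q0, q2, q6 unreachable — 3 in total.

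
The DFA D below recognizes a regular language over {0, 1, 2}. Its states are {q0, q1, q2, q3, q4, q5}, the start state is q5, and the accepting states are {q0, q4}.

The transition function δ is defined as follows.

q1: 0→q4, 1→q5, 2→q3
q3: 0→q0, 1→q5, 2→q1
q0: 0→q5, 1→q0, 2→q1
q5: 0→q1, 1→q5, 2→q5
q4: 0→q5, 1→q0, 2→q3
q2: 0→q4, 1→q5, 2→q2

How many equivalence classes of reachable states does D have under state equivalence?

Reachable states from the start: {q0,q1,q3,q4,q5}. Unreachable: {q2} — drop them.
P0 = {q0,q4} | {q1,q3,q5}.
Split {q1,q3,q5} by δ(·,0) → {q1,q3} and {q5}.
Stable partition: {q0,q4} | {q1,q3} | {q5} — 3 equivalence classes.

3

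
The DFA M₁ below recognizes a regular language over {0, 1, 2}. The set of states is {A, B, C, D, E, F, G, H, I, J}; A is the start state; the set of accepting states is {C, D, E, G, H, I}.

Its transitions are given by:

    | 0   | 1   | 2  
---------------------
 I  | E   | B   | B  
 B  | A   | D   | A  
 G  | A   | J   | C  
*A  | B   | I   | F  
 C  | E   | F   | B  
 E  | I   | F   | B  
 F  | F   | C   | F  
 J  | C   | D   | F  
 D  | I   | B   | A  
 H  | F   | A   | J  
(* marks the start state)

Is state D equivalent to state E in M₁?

Yes

First remove the unreachable states {G,H,J}; 7 states remain.
Start with accepting vs non-accepting: {C,D,E,I} | {A,B,F}.
Stable partition: {C,D,E,I} | {A,B,F} — 2 equivalence classes.
D and E lie in the same block of the stable partition, so they are equivalent — no string distinguishes them.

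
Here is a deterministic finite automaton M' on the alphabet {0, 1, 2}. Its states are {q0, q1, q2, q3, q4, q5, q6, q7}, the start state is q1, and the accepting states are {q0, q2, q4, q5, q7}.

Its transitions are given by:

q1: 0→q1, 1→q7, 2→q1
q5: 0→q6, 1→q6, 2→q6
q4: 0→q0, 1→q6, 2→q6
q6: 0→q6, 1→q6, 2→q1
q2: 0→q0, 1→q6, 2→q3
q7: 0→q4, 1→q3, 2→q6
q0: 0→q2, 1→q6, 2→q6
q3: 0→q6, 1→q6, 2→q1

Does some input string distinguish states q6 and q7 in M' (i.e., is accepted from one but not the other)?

Yes

First remove the unreachable states {q5}; 7 states remain.
Initial partition by acceptance: {q0,q2,q4,q7} | {q1,q3,q6}.
Split {q1,q3,q6} by δ(·,1) → {q3,q6} and {q1}.
Stable partition: {q0,q2,q4,q7} | {q3,q6} | {q1} — 3 equivalence classes.
q6 and q7 end up in different blocks, so they are distinguishable. For instance, the string 'ε' is accepted from only q7.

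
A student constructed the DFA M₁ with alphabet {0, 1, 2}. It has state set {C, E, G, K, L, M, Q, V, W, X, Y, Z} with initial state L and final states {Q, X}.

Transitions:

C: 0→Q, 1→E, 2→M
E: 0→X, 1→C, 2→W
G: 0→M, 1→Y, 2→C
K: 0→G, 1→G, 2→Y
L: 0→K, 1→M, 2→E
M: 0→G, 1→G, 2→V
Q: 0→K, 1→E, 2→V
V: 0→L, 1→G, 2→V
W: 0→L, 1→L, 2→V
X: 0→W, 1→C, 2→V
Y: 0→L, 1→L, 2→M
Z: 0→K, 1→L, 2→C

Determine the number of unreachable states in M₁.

Starting at L and following transitions, the reachable set is {C, E, G, K, L, M, Q, V, W, X, Y}. That leaves Z unreachable — 1 in total.

1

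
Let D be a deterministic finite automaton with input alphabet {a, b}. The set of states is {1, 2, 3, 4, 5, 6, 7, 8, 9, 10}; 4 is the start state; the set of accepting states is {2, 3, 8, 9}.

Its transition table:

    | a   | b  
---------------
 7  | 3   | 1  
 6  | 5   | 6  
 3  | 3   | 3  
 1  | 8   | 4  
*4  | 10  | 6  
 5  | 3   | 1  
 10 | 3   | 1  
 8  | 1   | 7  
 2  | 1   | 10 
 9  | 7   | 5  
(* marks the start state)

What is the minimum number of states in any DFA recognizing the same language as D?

5

States {2,9} cannot be reached from the start state, so discard them.
Start with accepting vs non-accepting: {3,8} | {1,4,5,6,7,10}.
On input a, block {3,8} splits into {3} and {8}.
Refine {1,4,5,6,7,10} on symbol a: members go to different blocks, giving {5,7,10} and {4,6} and {1}.
The partition is now stable with 5 blocks: {3} | {5,7,10} | {8} | {4,6} | {1}.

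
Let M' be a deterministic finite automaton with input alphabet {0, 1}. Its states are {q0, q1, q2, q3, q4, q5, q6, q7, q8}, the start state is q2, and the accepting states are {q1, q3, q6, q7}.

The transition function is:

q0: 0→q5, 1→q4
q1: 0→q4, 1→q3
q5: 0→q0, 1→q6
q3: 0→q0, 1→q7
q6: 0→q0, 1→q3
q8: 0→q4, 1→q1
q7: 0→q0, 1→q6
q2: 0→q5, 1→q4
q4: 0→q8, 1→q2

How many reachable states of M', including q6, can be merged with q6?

Every state is reachable, so we keep all 9.
Initial partition by acceptance: {q1,q3,q6,q7} | {q0,q2,q4,q5,q8}.
Split {q0,q2,q4,q5,q8} by δ(·,1) → {q0,q2,q4} and {q5,q8}.
Stable partition: {q1,q3,q6,q7} | {q0,q2,q4} | {q5,q8} — 3 equivalence classes.
The equivalence class containing q6 is {q1,q3,q6,q7}, of size 4.

4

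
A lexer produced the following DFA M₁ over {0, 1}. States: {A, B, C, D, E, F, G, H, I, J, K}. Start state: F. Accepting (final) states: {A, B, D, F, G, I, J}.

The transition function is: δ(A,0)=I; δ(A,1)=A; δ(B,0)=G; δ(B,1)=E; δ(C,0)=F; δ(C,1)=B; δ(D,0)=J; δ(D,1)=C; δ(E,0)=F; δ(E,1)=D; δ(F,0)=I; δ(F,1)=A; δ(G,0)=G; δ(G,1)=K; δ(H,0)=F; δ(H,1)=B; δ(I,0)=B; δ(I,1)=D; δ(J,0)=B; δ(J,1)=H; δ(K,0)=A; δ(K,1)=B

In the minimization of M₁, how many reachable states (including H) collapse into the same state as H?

Initial partition by acceptance: {A,B,D,F,G,I,J} | {C,E,H,K}.
On input 1, block {A,B,D,F,G,I,J} splits into {B,D,G,J} and {A,F,I}.
Split {A,F,I} by δ(·,0) → {A,F} and {I}.
No further refinement is possible. Final partition (4 blocks): {B,D,G,J} | {C,E,H,K} | {A,F} | {I}.
The equivalence class containing H is {C,E,H,K}, of size 4.

4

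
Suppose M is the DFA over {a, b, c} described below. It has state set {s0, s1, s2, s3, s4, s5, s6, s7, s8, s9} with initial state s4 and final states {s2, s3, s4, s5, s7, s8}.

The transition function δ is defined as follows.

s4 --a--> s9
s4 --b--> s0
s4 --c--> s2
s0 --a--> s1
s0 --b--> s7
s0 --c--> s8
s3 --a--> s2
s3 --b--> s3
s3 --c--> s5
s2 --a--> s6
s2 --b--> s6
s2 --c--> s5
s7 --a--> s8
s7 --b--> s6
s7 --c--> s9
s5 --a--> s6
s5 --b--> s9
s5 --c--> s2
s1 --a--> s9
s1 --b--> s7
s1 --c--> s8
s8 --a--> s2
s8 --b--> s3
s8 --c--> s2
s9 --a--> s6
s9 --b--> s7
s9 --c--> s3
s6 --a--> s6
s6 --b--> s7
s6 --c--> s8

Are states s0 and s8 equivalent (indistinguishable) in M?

Initial partition by acceptance: {s2,s3,s4,s5,s7,s8} | {s0,s1,s6,s9}.
Refine {s2,s3,s4,s5,s7,s8} on symbol a: members go to different blocks, giving {s2,s4,s5} and {s3,s7,s8}.
Split {s3,s7,s8} by δ(·,a) → {s3,s8} and {s7}.
The partition is now stable with 4 blocks: {s2,s4,s5} | {s0,s1,s6,s9} | {s3,s8} | {s7}.
s0 and s8 end up in different blocks, so they are distinguishable. For instance, the string 'ε' is accepted from only s8.

No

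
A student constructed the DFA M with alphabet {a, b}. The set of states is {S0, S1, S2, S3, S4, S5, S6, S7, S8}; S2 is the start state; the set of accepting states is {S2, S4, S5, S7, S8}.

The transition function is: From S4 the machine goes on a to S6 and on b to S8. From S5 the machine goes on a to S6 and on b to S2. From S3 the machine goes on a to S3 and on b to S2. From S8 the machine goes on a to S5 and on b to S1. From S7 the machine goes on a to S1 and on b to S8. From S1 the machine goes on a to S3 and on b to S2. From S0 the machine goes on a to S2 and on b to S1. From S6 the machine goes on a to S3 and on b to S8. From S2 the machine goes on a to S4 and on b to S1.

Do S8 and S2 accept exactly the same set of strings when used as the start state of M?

Yes

First remove the unreachable states {S0,S7}; 7 states remain.
Initial partition by acceptance: {S2,S4,S5,S8} | {S1,S3,S6}.
Refine {S2,S4,S5,S8} on symbol a: members go to different blocks, giving {S2,S8} and {S4,S5}.
The partition is now stable with 3 blocks: {S2,S8} | {S1,S3,S6} | {S4,S5}.
S8 and S2 lie in the same block of the stable partition, so they are equivalent — no string distinguishes them.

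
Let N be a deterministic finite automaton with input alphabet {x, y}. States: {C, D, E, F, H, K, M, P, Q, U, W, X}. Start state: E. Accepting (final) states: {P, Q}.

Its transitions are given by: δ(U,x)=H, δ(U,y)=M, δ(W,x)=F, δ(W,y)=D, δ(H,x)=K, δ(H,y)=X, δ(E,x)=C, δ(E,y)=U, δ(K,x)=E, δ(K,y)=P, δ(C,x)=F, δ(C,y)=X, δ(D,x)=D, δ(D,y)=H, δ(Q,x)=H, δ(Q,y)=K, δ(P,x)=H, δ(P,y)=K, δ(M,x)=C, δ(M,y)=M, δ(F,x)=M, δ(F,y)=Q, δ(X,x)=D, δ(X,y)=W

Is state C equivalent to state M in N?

No

Start with accepting vs non-accepting: {P,Q} | {C,D,E,F,H,K,M,U,W,X}.
On input y, block {C,D,E,F,H,K,M,U,W,X} splits into {C,D,E,H,M,U,W,X} and {F,K}.
Refine {C,D,E,H,M,U,W,X} on symbol x: members go to different blocks, giving {D,E,M,U,X} and {C,H,W}.
Split {D,E,M,U,X} by δ(·,x) → {E,M,U} and {D,X}.
Stable partition: {P,Q} | {E,M,U} | {F,K} | {C,H,W} | {D,X} — 5 equivalence classes.
C and M end up in different blocks, so they are distinguishable. For instance, the string 'xy' is accepted from only C.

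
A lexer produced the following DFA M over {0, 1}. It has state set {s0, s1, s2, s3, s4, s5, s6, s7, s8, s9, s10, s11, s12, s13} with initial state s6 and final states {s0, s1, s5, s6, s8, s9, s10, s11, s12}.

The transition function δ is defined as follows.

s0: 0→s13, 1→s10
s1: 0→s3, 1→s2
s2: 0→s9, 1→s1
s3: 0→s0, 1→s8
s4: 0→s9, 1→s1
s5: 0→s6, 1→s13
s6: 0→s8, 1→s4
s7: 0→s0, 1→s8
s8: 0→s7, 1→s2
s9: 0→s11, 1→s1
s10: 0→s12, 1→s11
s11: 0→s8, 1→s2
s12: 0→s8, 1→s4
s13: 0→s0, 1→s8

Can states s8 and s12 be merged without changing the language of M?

First remove the unreachable states {s5}; 13 states remain.
Initial partition by acceptance: {s0,s1,s6,s8,s9,s10,s11,s12} | {s2,s3,s4,s7,s13}.
On input 0, block {s0,s1,s6,s8,s9,s10,s11,s12} splits into {s6,s9,s10,s11,s12} and {s0,s1,s8}.
Split {s6,s9,s10,s11,s12} by δ(·,0) → {s6,s11,s12} and {s9,s10}.
Split {s2,s3,s4,s7,s13} by δ(·,0) → {s3,s7,s13} and {s2,s4}.
On input 1, block {s0,s1,s8} splits into {s1,s8} and {s0}.
Refine {s9,s10} on symbol 1: members go to different blocks, giving {s9} and {s10}.
Stable partition: {s6,s11,s12} | {s3,s7,s13} | {s1,s8} | {s9} | {s2,s4} | {s0} | {s10} — 7 equivalence classes.
s8 and s12 end up in different blocks, so they are distinguishable. For instance, the string '0' is accepted from only s12.

No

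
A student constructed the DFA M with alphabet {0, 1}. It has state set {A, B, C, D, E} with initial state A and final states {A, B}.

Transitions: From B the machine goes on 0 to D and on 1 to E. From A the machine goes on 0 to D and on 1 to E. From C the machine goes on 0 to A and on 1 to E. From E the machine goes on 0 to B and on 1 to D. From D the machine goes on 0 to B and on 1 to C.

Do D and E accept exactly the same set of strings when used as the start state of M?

Yes

Start with accepting vs non-accepting: {A,B} | {C,D,E}.
Stable partition: {A,B} | {C,D,E} — 2 equivalence classes.
D and E lie in the same block of the stable partition, so they are equivalent — no string distinguishes them.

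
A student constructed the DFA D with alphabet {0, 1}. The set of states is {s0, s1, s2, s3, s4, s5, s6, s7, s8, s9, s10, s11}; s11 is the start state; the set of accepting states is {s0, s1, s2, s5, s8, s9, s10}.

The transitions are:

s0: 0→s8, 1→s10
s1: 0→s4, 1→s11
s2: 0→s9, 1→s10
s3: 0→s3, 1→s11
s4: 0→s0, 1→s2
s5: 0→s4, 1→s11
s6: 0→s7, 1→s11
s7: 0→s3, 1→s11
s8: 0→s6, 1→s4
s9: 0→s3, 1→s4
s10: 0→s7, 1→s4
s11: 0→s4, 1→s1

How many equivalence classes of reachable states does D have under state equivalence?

States {s5} cannot be reached from the start state, so discard them.
P0 = {s0,s1,s2,s8,s9,s10} | {s3,s4,s6,s7,s11}.
On input 0, block {s0,s1,s2,s8,s9,s10} splits into {s1,s8,s9,s10} and {s0,s2}.
On input 0, block {s3,s4,s6,s7,s11} splits into {s3,s6,s7,s11} and {s4}.
Refine {s1,s8,s9,s10} on symbol 0: members go to different blocks, giving {s8,s9,s10} and {s1}.
On input 0, block {s3,s6,s7,s11} splits into {s3,s6,s7} and {s11}.
The partition is now stable with 6 blocks: {s8,s9,s10} | {s3,s6,s7} | {s0,s2} | {s4} | {s1} | {s11}.

6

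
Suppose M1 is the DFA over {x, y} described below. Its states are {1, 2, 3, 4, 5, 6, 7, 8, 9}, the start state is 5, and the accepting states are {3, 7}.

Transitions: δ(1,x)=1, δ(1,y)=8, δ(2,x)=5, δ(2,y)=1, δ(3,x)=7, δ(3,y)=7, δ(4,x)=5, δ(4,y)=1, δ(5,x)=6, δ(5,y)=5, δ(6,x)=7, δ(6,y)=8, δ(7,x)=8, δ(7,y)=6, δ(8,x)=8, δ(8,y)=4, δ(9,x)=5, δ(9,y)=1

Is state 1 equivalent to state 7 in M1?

No

First remove the unreachable states {2,3,9}; 6 states remain.
P0 = {7} | {1,4,5,6,8}.
Refine {1,4,5,6,8} on symbol x: members go to different blocks, giving {1,4,5,8} and {6}.
Refine {1,4,5,8} on symbol x: members go to different blocks, giving {1,4,8} and {5}.
On input x, block {1,4,8} splits into {1,8} and {4}.
On input y, block {1,8} splits into {1} and {8}.
No further refinement is possible. Final partition (6 blocks): {7} | {1} | {6} | {5} | {4} | {8}.
1 and 7 end up in different blocks, so they are distinguishable. For instance, the string 'ε' is accepted from only 7.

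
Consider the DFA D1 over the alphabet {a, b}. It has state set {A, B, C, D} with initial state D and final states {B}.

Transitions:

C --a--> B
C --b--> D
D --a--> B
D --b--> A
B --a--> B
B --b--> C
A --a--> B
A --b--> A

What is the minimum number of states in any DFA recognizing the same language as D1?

Every state is reachable, so we keep all 4.
Start with accepting vs non-accepting: {B} | {A,C,D}.
No further refinement is possible. Final partition (2 blocks): {B} | {A,C,D}.

2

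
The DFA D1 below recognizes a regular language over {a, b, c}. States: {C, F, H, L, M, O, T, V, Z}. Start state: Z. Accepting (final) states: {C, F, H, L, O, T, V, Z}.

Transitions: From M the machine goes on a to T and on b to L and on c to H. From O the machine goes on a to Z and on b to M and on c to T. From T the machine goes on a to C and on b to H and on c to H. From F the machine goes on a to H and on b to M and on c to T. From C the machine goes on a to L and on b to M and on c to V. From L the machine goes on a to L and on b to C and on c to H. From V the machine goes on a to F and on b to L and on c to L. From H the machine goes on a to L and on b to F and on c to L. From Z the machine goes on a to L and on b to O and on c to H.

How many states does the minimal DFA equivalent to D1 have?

Every state is reachable, so we keep all 9.
Start with accepting vs non-accepting: {C,F,H,L,O,T,V,Z} | {M}.
Split {C,F,H,L,O,T,V,Z} by δ(·,b) → {H,L,T,V,Z} and {C,F,O}.
On input a, block {H,L,T,V,Z} splits into {H,L,Z} and {T,V}.
The partition is now stable with 4 blocks: {H,L,Z} | {M} | {C,F,O} | {T,V}.

4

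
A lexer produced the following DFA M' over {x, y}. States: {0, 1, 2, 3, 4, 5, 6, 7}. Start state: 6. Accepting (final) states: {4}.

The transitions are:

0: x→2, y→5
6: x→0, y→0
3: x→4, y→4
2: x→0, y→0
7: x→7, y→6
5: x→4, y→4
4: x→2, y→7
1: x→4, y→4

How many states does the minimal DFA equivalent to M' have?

5

States {1,3} cannot be reached from the start state, so discard them.
Initial partition by acceptance: {4} | {0,2,5,6,7}.
On input x, block {0,2,5,6,7} splits into {0,2,6,7} and {5}.
Split {0,2,6,7} by δ(·,y) → {2,6,7} and {0}.
Split {2,6,7} by δ(·,x) → {2,6} and {7}.
The partition is now stable with 5 blocks: {4} | {2,6} | {5} | {0} | {7}.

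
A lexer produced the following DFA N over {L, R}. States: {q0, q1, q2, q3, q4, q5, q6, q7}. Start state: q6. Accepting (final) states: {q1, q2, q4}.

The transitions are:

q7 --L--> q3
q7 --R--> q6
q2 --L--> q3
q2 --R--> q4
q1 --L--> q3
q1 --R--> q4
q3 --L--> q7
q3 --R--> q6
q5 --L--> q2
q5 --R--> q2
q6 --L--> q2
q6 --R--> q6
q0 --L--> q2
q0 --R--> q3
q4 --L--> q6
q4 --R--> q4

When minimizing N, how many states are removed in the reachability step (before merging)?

BFS from q6 reaches {q2, q3, q4, q6, q7}; the 3 state(s) q0, q1, q5 are never visited.

3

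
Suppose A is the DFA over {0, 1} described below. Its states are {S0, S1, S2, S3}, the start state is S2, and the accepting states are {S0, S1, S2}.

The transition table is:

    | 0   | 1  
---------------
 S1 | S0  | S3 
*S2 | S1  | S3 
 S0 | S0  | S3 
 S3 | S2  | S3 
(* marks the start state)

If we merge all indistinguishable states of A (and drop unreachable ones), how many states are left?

2

All states are reachable from the start state.
Initial partition by acceptance: {S0,S1,S2} | {S3}.
The partition is now stable with 2 blocks: {S0,S1,S2} | {S3}.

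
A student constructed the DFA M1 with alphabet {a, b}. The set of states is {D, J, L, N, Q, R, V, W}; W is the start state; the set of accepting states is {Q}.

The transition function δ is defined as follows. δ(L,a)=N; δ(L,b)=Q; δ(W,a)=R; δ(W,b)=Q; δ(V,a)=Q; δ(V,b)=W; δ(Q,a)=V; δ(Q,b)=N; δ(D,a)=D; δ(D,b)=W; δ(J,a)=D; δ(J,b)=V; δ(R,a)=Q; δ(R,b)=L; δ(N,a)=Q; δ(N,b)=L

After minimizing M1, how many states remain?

3

States {D,J} cannot be reached from the start state, so discard them.
Start with accepting vs non-accepting: {Q} | {L,N,R,V,W}.
On input a, block {L,N,R,V,W} splits into {N,R,V} and {L,W}.
The partition is now stable with 3 blocks: {Q} | {N,R,V} | {L,W}.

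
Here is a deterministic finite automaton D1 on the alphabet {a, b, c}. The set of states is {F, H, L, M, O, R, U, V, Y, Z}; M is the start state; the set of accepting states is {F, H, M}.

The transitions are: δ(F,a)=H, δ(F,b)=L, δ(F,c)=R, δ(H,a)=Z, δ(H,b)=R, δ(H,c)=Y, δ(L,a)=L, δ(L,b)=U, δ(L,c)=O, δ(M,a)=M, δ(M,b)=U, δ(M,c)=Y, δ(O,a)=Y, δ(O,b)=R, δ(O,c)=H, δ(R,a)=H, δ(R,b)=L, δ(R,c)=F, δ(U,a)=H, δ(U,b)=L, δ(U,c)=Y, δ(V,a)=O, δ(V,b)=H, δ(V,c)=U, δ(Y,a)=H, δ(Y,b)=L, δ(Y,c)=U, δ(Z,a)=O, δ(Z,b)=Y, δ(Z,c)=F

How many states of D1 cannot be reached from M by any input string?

Starting at M and following transitions, the reachable set is {F, H, L, M, O, R, U, Y, Z}. That leaves V unreachable — 1 in total.

1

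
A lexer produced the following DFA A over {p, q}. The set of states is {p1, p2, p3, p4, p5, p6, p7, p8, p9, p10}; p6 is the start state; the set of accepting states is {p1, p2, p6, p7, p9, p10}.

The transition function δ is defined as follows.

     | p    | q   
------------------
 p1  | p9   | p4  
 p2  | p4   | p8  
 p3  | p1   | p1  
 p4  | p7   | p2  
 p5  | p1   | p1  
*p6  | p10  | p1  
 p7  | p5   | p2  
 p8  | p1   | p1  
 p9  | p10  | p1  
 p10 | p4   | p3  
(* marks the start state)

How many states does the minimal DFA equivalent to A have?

Every state is reachable, so we keep all 10.
Initial partition by acceptance: {p1,p2,p6,p7,p9,p10} | {p3,p4,p5,p8}.
Refine {p1,p2,p6,p7,p9,p10} on symbol p: members go to different blocks, giving {p1,p6,p9} and {p2,p7,p10}.
On input p, block {p1,p6,p9} splits into {p6,p9} and {p1}.
Refine {p3,p4,p5,p8} on symbol p: members go to different blocks, giving {p3,p5,p8} and {p4}.
On input p, block {p2,p7,p10} splits into {p2,p10} and {p7}.
The partition is now stable with 6 blocks: {p6,p9} | {p3,p5,p8} | {p2,p10} | {p1} | {p4} | {p7}.

6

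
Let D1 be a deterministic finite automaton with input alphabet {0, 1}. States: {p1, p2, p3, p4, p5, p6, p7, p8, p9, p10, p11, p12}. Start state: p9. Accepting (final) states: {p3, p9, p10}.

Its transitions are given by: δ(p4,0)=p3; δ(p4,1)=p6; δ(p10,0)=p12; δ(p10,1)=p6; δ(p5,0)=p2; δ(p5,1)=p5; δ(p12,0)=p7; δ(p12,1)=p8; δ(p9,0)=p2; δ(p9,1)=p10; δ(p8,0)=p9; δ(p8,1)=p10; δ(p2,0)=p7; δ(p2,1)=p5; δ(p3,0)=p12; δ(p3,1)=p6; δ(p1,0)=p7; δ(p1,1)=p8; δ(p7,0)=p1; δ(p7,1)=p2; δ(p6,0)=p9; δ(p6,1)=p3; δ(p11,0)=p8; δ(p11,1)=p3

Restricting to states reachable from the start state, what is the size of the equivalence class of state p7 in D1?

1

First remove the unreachable states {p4,p11}; 10 states remain.
Initial partition by acceptance: {p3,p9,p10} | {p1,p2,p5,p6,p7,p8,p12}.
On input 1, block {p3,p9,p10} splits into {p3,p10} and {p9}.
On input 0, block {p1,p2,p5,p6,p7,p8,p12} splits into {p1,p2,p5,p7,p12} and {p6,p8}.
Split {p1,p2,p5,p7,p12} by δ(·,1) → {p2,p5,p7} and {p1,p12}.
Split {p2,p5,p7} by δ(·,0) → {p2,p5} and {p7}.
Split {p2,p5} by δ(·,0) → {p2} and {p5}.
Stable partition: {p3,p10} | {p2} | {p9} | {p6,p8} | {p1,p12} | {p7} | {p5} — 7 equivalence classes.
The equivalence class containing p7 is {p7}, of size 1.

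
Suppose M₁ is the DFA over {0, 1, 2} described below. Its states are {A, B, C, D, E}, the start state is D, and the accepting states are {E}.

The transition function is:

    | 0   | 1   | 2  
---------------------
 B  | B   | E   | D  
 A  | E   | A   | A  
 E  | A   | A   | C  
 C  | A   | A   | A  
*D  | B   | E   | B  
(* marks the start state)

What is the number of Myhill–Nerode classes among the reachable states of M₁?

4

Every state is reachable, so we keep all 5.
P0 = {E} | {A,B,C,D}.
Refine {A,B,C,D} on symbol 0: members go to different blocks, giving {B,C,D} and {A}.
Refine {B,C,D} on symbol 0: members go to different blocks, giving {B,D} and {C}.
The partition is now stable with 4 blocks: {E} | {B,D} | {A} | {C}.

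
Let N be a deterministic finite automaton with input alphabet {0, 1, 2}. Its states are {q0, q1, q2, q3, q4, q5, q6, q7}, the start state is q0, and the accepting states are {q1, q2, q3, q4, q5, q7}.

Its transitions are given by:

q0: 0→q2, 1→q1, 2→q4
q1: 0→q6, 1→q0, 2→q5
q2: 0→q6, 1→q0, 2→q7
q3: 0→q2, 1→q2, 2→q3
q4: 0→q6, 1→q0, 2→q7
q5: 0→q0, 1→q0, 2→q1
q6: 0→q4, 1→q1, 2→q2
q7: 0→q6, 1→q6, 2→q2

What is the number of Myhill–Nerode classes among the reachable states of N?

2

First remove the unreachable states {q3}; 7 states remain.
P0 = {q1,q2,q4,q5,q7} | {q0,q6}.
Stable partition: {q1,q2,q4,q5,q7} | {q0,q6} — 2 equivalence classes.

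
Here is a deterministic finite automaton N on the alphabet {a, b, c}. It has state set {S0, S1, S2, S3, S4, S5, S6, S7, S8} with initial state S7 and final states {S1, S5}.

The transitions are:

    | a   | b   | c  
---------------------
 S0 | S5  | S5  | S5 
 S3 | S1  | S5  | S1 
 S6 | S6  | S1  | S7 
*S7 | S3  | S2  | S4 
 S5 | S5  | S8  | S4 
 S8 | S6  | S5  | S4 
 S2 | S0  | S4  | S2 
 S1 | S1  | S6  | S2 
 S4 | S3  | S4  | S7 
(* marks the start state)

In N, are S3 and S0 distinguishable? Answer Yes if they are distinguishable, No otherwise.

P0 = {S1,S5} | {S0,S2,S3,S4,S6,S7,S8}.
On input a, block {S0,S2,S3,S4,S6,S7,S8} splits into {S2,S4,S6,S7,S8} and {S0,S3}.
Refine {S2,S4,S6,S7,S8} on symbol a: members go to different blocks, giving {S2,S4,S7} and {S6,S8}.
No further refinement is possible. Final partition (4 blocks): {S1,S5} | {S2,S4,S7} | {S0,S3} | {S6,S8}.
S3 and S0 lie in the same block of the stable partition, so they are equivalent — no string distinguishes them.

No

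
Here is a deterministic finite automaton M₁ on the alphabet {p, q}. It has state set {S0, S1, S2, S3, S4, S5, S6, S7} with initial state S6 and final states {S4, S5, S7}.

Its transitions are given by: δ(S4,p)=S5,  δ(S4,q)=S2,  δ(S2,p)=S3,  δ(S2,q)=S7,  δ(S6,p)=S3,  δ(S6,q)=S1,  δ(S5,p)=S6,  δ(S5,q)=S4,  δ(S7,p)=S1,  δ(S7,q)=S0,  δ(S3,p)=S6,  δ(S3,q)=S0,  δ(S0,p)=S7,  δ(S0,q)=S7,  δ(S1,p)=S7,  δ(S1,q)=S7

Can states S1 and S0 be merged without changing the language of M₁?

Reachable states from the start: {S0,S1,S3,S6,S7}. Unreachable: {S2,S4,S5} — drop them.
P0 = {S7} | {S0,S1,S3,S6}.
On input p, block {S0,S1,S3,S6} splits into {S0,S1} and {S3,S6}.
The partition is now stable with 3 blocks: {S7} | {S0,S1} | {S3,S6}.
S1 and S0 lie in the same block of the stable partition, so they are equivalent — no string distinguishes them.

Yes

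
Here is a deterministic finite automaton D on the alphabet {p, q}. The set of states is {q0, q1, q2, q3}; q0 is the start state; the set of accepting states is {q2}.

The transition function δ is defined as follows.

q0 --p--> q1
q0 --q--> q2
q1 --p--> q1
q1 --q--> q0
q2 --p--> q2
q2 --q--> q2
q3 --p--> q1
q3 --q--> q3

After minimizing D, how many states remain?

3

States {q3} cannot be reached from the start state, so discard them.
Initial partition by acceptance: {q2} | {q0,q1}.
Split {q0,q1} by δ(·,q) → {q0} and {q1}.
The partition is now stable with 3 blocks: {q2} | {q0} | {q1}.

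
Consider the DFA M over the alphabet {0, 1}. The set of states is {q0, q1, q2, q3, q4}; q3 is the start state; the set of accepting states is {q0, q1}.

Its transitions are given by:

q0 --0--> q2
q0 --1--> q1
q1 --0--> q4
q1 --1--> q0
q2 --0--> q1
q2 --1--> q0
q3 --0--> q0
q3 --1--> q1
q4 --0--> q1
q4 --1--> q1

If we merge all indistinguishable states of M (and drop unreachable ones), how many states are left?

All states are reachable from the start state.
Initial partition by acceptance: {q0,q1} | {q2,q3,q4}.
The partition is now stable with 2 blocks: {q0,q1} | {q2,q3,q4}.

2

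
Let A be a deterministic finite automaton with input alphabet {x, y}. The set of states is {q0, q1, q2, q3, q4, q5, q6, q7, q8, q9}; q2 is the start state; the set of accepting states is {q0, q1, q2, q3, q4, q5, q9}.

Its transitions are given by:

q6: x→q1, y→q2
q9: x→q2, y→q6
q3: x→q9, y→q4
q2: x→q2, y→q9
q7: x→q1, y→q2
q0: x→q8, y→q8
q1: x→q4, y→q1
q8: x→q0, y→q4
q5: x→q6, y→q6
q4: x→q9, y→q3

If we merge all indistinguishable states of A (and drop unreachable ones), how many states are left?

Reachable states from the start: {q1,q2,q3,q4,q6,q9}. Unreachable: {q0,q5,q7,q8} — drop them.
P0 = {q1,q2,q3,q4,q9} | {q6}.
Split {q1,q2,q3,q4,q9} by δ(·,y) → {q1,q2,q3,q4} and {q9}.
Refine {q1,q2,q3,q4} on symbol x: members go to different blocks, giving {q1,q2} and {q3,q4}.
On input x, block {q1,q2} splits into {q1} and {q2}.
Stable partition: {q1} | {q6} | {q9} | {q3,q4} | {q2} — 5 equivalence classes.

5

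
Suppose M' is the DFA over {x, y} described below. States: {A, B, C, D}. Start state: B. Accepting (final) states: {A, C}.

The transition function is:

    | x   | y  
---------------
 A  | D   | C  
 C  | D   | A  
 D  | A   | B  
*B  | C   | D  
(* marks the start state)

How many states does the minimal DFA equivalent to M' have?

2

Start with accepting vs non-accepting: {A,C} | {B,D}.
The partition is now stable with 2 blocks: {A,C} | {B,D}.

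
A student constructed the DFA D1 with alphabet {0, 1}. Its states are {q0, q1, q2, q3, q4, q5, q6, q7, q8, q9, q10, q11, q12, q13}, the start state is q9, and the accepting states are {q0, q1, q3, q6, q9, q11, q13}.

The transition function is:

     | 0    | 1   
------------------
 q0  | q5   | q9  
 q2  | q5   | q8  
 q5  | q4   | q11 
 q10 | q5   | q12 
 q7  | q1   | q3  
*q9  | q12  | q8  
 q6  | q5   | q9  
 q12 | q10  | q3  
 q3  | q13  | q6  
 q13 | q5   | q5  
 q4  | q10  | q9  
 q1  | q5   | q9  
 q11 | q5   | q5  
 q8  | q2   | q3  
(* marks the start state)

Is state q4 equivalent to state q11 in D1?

No

First remove the unreachable states {q0,q1,q7}; 11 states remain.
Initial partition by acceptance: {q3,q6,q9,q11,q13} | {q2,q4,q5,q8,q10,q12}.
Split {q3,q6,q9,q11,q13} by δ(·,0) → {q6,q9,q11,q13} and {q3}.
Split {q6,q9,q11,q13} by δ(·,1) → {q9,q11,q13} and {q6}.
On input 1, block {q2,q4,q5,q8,q10,q12} splits into {q2,q10} and {q4,q5} and {q8,q12}.
Split {q9,q11,q13} by δ(·,0) → {q11,q13} and {q9}.
Refine {q4,q5} on symbol 0: members go to different blocks, giving {q4} and {q5}.
Stable partition: {q11,q13} | {q2,q10} | {q3} | {q6} | {q4} | {q8,q12} | {q9} | {q5} — 8 equivalence classes.
q4 and q11 end up in different blocks, so they are distinguishable. For instance, the string 'ε' is accepted from only q11.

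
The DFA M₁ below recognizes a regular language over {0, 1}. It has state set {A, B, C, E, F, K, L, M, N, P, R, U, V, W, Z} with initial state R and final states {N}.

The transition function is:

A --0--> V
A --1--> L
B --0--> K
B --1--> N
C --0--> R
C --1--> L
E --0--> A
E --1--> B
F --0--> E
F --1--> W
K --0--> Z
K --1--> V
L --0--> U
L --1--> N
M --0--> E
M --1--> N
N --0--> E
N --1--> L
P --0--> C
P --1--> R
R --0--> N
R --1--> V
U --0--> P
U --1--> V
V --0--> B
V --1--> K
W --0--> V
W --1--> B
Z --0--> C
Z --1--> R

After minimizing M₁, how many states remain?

9

First remove the unreachable states {F,M,W}; 12 states remain.
P0 = {N} | {A,B,C,E,K,L,P,R,U,V,Z}.
Split {A,B,C,E,K,L,P,R,U,V,Z} by δ(·,0) → {A,B,C,E,K,L,P,U,V,Z} and {R}.
Split {A,B,C,E,K,L,P,U,V,Z} by δ(·,0) → {A,B,E,K,L,P,U,V,Z} and {C}.
Split {A,B,E,K,L,P,U,V,Z} by δ(·,0) → {A,B,E,K,L,U,V} and {P,Z}.
Split {A,B,E,K,L,U,V} by δ(·,0) → {A,B,E,L,V} and {K,U}.
On input 0, block {A,B,E,L,V} splits into {A,E,V} and {B,L}.
Refine {A,E,V} on symbol 0: members go to different blocks, giving {A,E} and {V}.
Refine {A,E} on symbol 0: members go to different blocks, giving {E} and {A}.
The partition is now stable with 9 blocks: {N} | {E} | {R} | {C} | {P,Z} | {K,U} | {B,L} | {V} | {A}.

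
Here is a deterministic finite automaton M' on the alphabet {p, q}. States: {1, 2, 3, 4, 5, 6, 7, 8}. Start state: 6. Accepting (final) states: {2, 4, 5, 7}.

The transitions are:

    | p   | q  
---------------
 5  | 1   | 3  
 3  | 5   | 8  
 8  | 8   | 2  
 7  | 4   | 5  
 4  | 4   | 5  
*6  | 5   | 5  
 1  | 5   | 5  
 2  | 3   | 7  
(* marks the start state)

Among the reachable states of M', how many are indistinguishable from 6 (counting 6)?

2

Start with accepting vs non-accepting: {2,4,5,7} | {1,3,6,8}.
On input p, block {2,4,5,7} splits into {2,5} and {4,7}.
On input q, block {2,5} splits into {2} and {5}.
On input p, block {1,3,6,8} splits into {1,3,6} and {8}.
Split {1,3,6} by δ(·,q) → {1,6} and {3}.
Stable partition: {2} | {1,6} | {4,7} | {5} | {8} | {3} — 6 equivalence classes.
The equivalence class containing 6 is {1,6}, of size 2.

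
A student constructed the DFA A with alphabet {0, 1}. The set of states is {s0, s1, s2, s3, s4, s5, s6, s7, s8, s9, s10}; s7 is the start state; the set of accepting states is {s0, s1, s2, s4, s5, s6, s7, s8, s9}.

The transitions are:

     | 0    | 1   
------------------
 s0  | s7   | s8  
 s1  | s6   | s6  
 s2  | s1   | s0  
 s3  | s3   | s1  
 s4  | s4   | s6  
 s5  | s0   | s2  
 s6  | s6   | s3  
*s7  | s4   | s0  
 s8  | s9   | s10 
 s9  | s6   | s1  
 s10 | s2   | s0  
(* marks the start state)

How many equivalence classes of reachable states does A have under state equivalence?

First remove the unreachable states {s5}; 10 states remain.
Start with accepting vs non-accepting: {s0,s1,s2,s4,s6,s7,s8,s9} | {s3,s10}.
Refine {s0,s1,s2,s4,s6,s7,s8,s9} on symbol 1: members go to different blocks, giving {s0,s1,s2,s4,s7,s9} and {s6,s8}.
On input 0, block {s0,s1,s2,s4,s7,s9} splits into {s0,s2,s4,s7} and {s1,s9}.
Refine {s0,s2,s4,s7} on symbol 0: members go to different blocks, giving {s0,s4,s7} and {s2}.
Refine {s0,s4,s7} on symbol 1: members go to different blocks, giving {s0,s4} and {s7}.
Refine {s0,s4} on symbol 0: members go to different blocks, giving {s0} and {s4}.
Split {s3,s10} by δ(·,0) → {s3} and {s10}.
Refine {s6,s8} on symbol 0: members go to different blocks, giving {s6} and {s8}.
Refine {s1,s9} on symbol 1: members go to different blocks, giving {s1} and {s9}.
The partition is now stable with 10 blocks: {s0} | {s3} | {s6} | {s1} | {s2} | {s7} | {s4} | {s10} | {s8} | {s9}.

10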